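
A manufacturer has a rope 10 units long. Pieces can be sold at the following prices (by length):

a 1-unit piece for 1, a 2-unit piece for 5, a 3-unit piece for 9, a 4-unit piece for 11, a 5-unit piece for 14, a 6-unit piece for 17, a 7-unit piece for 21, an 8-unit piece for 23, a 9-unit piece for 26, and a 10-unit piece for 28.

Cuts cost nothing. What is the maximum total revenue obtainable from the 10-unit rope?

30

Consider every possible first cut. R[k] is the best of p[i]+R[k−i] over all sellable i≤k.
R[1] = 1
R[2] = 5
R[3] = 9
R[4] = 11
R[5] = 14  (first piece 2, then R[3]=9)
R[6] = 18  (first piece 3, then R[3]=9)
R[7] = 21
R[8] = 23  (first piece 2, then R[6]=18)
R[9] = 27  (first piece 3, then R[6]=18)
R[10] = 30  (first piece 3, then R[7]=21)
One optimal cutting: 7 + 3 → 21 + 9 = 30.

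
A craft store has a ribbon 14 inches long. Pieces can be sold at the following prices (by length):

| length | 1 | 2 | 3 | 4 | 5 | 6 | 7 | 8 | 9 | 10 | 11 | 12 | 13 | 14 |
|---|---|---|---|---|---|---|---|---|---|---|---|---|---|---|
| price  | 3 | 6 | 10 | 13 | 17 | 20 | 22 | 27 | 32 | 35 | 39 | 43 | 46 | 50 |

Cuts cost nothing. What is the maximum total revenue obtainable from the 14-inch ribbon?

Let r[k] be the best obtainable value from length k. For each k, try every first piece i and keep the best of price[i] + r[k−i].
r[1] = 3
r[2] = max(3+3, 6+0) = 6
r[3] = max(3+6, 6+3, 10+0) = 10
r[4] = max(3+10, 6+6, 10+3, 13+0) = 13
r[5] = max(3+13, 6+10, 10+6, 13+3, 17+0) = 17
r[6] = max(3+17, 6+13, 10+10, 13+6, 17+3, 20+0) = 20
r[7] = max(3+20, 6+17, 10+13, …, 20+3, 22+0) = 23
r[8] = max(3+23, 6+20, 10+17, …, 22+3, 27+0) = 27
r[9] = max(3+27, 6+23, 10+20, …, 27+3, 32+0) = 32
r[10] = max(3+32, 6+27, 10+23, …, 32+3, 35+0) = 35
r[11] = max(3+35, 6+32, 10+27, …, 35+3, 39+0) = 39
r[12] = max(3+39, 6+35, 10+32, …, 39+3, 43+0) = 43
r[13] = max(3+43, 6+39, 10+35, …, 43+3, 46+0) = 46
r[14] = max(3+46, 6+43, 10+39, …, 46+3, 50+0) = 50
Best is to sell the whole 14-inch piece uncut for ¢50.

50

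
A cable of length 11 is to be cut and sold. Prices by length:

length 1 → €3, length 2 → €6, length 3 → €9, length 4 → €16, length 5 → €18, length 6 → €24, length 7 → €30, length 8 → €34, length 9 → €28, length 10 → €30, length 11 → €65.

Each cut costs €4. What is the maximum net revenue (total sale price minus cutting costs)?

Build net[k] bottom-up: net[k] = max over allowed piece i of (p[i] + net[k−i]) − 4 per cut.
net[1] = 3
net[2] = max(3+3-4, 6+0) = 6
net[3] = max(3+6-4, 6+3-4, 9+0) = 9
net[4] = max(3+9-4, 6+6-4, 9+3-4, 16+0) = 16
net[5] = max(3+16-4, 6+9-4, 9+6-4, 16+3-4, 18+0) = 18
net[6] = max(3+18-4, 6+16-4, 9+9-4, 16+6-4, 18+3-4, 24+0) = 24
net[7] = max(3+24-4, 6+18-4, 9+16-4, …, 24+3-4, 30+0) = 30
net[8] = max(3+30-4, 6+24-4, 9+18-4, …, 30+3-4, 34+0) = 34
net[9] = max(3+34-4, 6+30-4, 9+24-4, …, 34+3-4, 28+0) = 33
net[10] = max(3+33-4, 6+34-4, 9+30-4, …, 28+3-4, 30+0) = 36
net[11] = max(3+36-4, 6+33-4, 9+34-4, …, 30+3-4, 65+0) = 65
Best is to make no cuts and sell whole for €65.

65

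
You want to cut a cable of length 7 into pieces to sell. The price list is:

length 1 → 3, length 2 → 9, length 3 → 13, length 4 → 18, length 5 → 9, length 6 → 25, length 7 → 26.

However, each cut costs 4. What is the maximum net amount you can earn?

27

Let v[k] be the best obtainable value from length k. For each k, try every first piece i and keep the best of price[i] + v[k−i] minus the 4 cut fee when i<k.
v[1] = 3
v[2] = max(3+3-4, 9+0) = 9
v[3] = max(3+9-4, 9+3-4, 13+0) = 13
v[4] = max(3+13-4, 9+9-4, 13+3-4, 18+0) = 18
v[5] = max(3+18-4, 9+13-4, 13+9-4, 18+3-4, 9+0) = 18
v[6] = max(3+18-4, 9+18-4, 13+13-4, 18+9-4, 9+3-4, 25+0) = 25
v[7] = max(3+25-4, 9+18-4, 13+18-4, …, 25+3-4, 26+0) = 27
One optimal plan: pieces 4 + 3 (1 cut) → 31 − 4 = 27.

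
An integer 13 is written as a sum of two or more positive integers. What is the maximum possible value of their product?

108

Let m[k] be the best product for length k (with at least one cut). For each first piece i, the rest contributes max(k−i, m[k−i]).
m[2] = 1×max(1,0) = 1×1 = 1
m[3] = 1×max(2,1) = 1×2 = 2
m[4] = 2×max(2,1) = 2×2 = 4
m[5] = 2×max(3,2) = 2×3 = 6
m[6] = 3×max(3,2) = 3×3 = 9
m[7] = 2×max(5,6) = 2×6 = 12
m[8] = 2×max(6,9) = 2×9 = 18
m[9] = 3×max(6,9) = 3×9 = 27
m[10] = 2×max(8,18) = 2×18 = 36
m[11] = 2×max(9,27) = 2×27 = 54
m[12] = 3×max(9,27) = 3×27 = 81
m[13] = 2×max(11,54) = 2×54 = 108
One optimal split: 3 + 3 + 3 + 2 + 2; product 3×3×3×2×2 = 108.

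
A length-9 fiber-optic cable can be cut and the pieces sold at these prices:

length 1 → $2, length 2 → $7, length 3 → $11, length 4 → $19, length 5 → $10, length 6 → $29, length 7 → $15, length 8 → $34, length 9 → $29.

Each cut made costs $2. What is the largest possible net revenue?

Let r[k] be the best obtainable value from length k. For each k, try every first piece i and keep the best of price[i] + r[k−i] minus the 2 cut fee when i<k.
r[1] = 2
r[2] = 7
r[3] = 11
r[4] = 19
r[5] = 19  (first piece 1, then r[4]=19)
r[6] = 29
r[7] = 29  (first piece 1, then r[6]=29)
r[8] = 36  (first piece 4, then r[4]=19)
r[9] = 38  (first piece 3, then r[6]=29)
One optimal plan: pieces 6 + 3 (1 cut) → $40 − $2 = $38.

38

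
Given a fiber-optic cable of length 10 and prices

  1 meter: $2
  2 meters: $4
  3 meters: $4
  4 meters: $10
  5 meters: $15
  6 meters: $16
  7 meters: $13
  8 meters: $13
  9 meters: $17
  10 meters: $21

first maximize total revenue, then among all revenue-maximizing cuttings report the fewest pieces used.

Let r[k] be the best obtainable value from length k. For each k, try every first piece i and keep the best of price[i] + r[k−i].
r[1] = 2
r[2] = 4  (first piece 1, then r[1]=2)
r[3] = 6  (first piece 1, then r[2]=4)
r[4] = 10
r[5] = 15
r[6] = 17  (first piece 1, then r[5]=15)
r[7] = 19  (first piece 1, then r[6]=17)
r[8] = 21  (first piece 1, then r[7]=19)
r[9] = 25  (first piece 4, then r[5]=15)
r[10] = 30  (first piece 5, then r[5]=15)
Maximum revenue is $30.
Now minimize piece count subject to staying optimal: for each k, pieces[k] = 1 + min over i with p[i]+r[k−i]=r[k] of pieces[k−i].
pieces[7] = 2
pieces[8] = 3
pieces[9] = 2
pieces[10] = 2

2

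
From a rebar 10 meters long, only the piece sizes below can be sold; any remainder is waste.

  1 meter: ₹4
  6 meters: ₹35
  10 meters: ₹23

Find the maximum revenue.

51

Build r[k] bottom-up: r[k] = max over allowed piece i of (p[i] + r[k−i]).
r[1] = 4
r[2] = 8  (first piece 1, then r[1]=4)
r[3] = 12  (first piece 1, then r[2]=8)
r[4] = 16  (first piece 1, then r[3]=12)
r[5] = 20  (first piece 1, then r[4]=16)
r[6] = 35
r[7] = 39  (first piece 1, then r[6]=35)
r[8] = 43  (first piece 1, then r[7]=39)
r[9] = 47  (first piece 1, then r[8]=43)
r[10] = 51  (first piece 1, then r[9]=47)
One optimal cutting: 6 + 1 + 1 + 1 + 1 → ₹51.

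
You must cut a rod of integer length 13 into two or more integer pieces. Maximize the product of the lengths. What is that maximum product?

108

Define prod[k] = max over 1≤i<k of i · max(k−i, prod[k−i]); the inner max lets the remainder stay uncut if that's better.
prod[2] = 1×max(1,0) = 1×1 = 1
prod[3] = 1×max(2,1) = 1×2 = 2
prod[4] = 2×max(2,1) = 2×2 = 4
prod[5] = 2×max(3,2) = 2×3 = 6
prod[6] = 3×max(3,2) = 3×3 = 9
prod[7] = 2×max(5,6) = 2×6 = 12
prod[8] = 2×max(6,9) = 2×9 = 18
prod[9] = 3×max(6,9) = 3×9 = 27
prod[10] = 2×max(8,18) = 2×18 = 36
prod[11] = 2×max(9,27) = 2×27 = 54
prod[12] = 3×max(9,27) = 3×27 = 81
prod[13] = 2×max(11,54) = 2×54 = 108
One optimal split: 3 + 3 + 3 + 2 + 2; product 3×3×3×2×2 = 108.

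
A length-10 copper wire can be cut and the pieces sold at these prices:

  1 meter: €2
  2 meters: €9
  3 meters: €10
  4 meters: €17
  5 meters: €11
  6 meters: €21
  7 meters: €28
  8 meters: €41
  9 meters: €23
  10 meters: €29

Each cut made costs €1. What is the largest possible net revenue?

49

Let v[k] be the best obtainable value from length k. For each k, try every first piece i and keep the best of price[i] + v[k−i] minus the 1 cut fee when i<k.
v[1] = 2
v[2] = 9
v[3] = 10  (first piece 1, then v[2]=9)
v[4] = 17  (first piece 2, then v[2]=9)
v[5] = 18  (first piece 1, then v[4]=17)
v[6] = 25  (first piece 2, then v[4]=17)
v[7] = 28
v[8] = 41
v[9] = 42  (first piece 1, then v[8]=41)
v[10] = 49  (first piece 2, then v[8]=41)
One optimal plan: pieces 8 + 2 (1 cut) → €50 − €1 = €49.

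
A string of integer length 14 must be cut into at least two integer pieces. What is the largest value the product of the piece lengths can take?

Fill prod[k] for k=2..14: at each k try every first piece i and multiply by the better of (k−i) uncut or prod[k−i].
prod[2] = 1*max(1,0) = 1*1 = 1
prod[3] = max(1*2, 2*1) = 2
prod[4] = max(1*3, 2*2, 3*1) = 4
prod[5] = max(1*4, 2*3, 3*2, 4*1) = 6
prod[6] = max(1*6, 2*4, 3*3, 4*2, 5*1) = 9
prod[7] = max(1*9, 2*6, 3*4, 4*3, 5*2, 6*1) = 12
prod[8] = max(1*12, 2*9, 3*6, …, 6*2, 7*1) = 18
prod[9] = max(1*18, 2*12, 3*9, …, 7*2, 8*1) = 27
prod[10] = max(1*27, 2*18, 3*12, …, 8*2, 9*1) = 36
prod[11] = max(1*36, 2*27, 3*18, …, 9*2, 10*1) = 54
prod[12] = max(1*54, 2*36, 3*27, …, 10*2, 11*1) = 81
prod[13] = max(1*81, 2*54, 3*36, …, 11*2, 12*1) = 108
prod[14] = max(1*108, 2*81, 3*54, …, 12*2, 13*1) = 162
One optimal split: 3 + 3 + 3 + 3 + 2; product 3*3*3*3*2 = 162.

162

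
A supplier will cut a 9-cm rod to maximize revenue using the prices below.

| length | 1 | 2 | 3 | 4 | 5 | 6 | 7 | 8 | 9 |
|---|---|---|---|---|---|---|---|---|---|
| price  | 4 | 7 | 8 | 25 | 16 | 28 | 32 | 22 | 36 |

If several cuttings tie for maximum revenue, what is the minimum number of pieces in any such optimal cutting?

Build r[k] bottom-up: r[k] = max over allowed piece i of (p[i] + r[k−i]).
r[1] = 4
r[2] = max(4+4, 7+0) = 8
r[3] = max(4+8, 7+4, 8+0) = 12
r[4] = max(4+12, 7+8, 8+4, 25+0) = 25
r[5] = max(4+25, 7+12, 8+8, 25+4, 16+0) = 29
r[6] = max(4+29, 7+25, 8+12, 25+8, 16+4, 28+0) = 33
r[7] = max(4+33, 7+29, 8+25, …, 28+4, 32+0) = 37
r[8] = max(4+37, 7+33, 8+29, …, 32+4, 22+0) = 50
r[9] = max(4+50, 7+37, 8+33, …, 22+4, 36+0) = 54
Maximum revenue is $54.
Now minimize piece count subject to staying optimal: for each k, pieces[k] = 1 + min over i with p[i]+r[k−i]=r[k] of pieces[k−i].
pieces[6] = 3
pieces[7] = 4
pieces[8] = 2
pieces[9] = 3

3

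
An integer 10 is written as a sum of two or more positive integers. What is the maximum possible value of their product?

Define g[k] = max over 1≤i<k of i · max(k−i, g[k−i]); the inner max lets the remainder stay uncut if that's better.
g[2] = 1·max(1,0) = 1·1 = 1
g[3] = max(1·2, 2·1) = 2
g[4] = max(1·3, 2·2, 3·1) = 4
g[5] = max(1·4, 2·3, 3·2, 4·1) = 6
g[6] = max(1·6, 2·4, 3·3, 4·2, 5·1) = 9
g[7] = max(1·9, 2·6, 3·4, 4·3, 5·2, 6·1) = 12
g[8] = max(1·12, 2·9, 3·6, …, 6·2, 7·1) = 18
g[9] = max(1·18, 2·12, 3·9, …, 7·2, 8·1) = 27
g[10] = max(1·27, 2·18, 3·12, …, 8·2, 9·1) = 36
One optimal split: 3 + 3 + 2 + 2; product 3·3·2·2 = 36.

36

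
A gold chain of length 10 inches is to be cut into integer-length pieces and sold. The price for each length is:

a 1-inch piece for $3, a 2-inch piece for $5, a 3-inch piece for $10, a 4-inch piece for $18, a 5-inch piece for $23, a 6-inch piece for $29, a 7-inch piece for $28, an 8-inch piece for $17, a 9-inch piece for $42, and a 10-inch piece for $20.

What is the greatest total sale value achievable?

47

Build r[k] bottom-up: r[k] = max over allowed piece i of (p[i] + r[k−i]).
r[1] = 3
r[2] = max(3+3, 5+0) = 6
r[3] = max(3+6, 5+3, 10+0) = 10
r[4] = max(3+10, 5+6, 10+3, 18+0) = 18
r[5] = max(3+18, 5+10, 10+6, 18+3, 23+0) = 23
r[6] = max(3+23, 5+18, 10+10, 18+6, 23+3, 29+0) = 29
r[7] = max(3+29, 5+23, 10+18, …, 29+3, 28+0) = 32
r[8] = max(3+32, 5+29, 10+23, …, 28+3, 17+0) = 36
r[9] = max(3+36, 5+32, 10+29, …, 17+3, 42+0) = 42
r[10] = max(3+42, 5+36, 10+32, …, 42+3, 20+0) = 47
One optimal cutting: 6 + 4 → $29 + $18 = $47.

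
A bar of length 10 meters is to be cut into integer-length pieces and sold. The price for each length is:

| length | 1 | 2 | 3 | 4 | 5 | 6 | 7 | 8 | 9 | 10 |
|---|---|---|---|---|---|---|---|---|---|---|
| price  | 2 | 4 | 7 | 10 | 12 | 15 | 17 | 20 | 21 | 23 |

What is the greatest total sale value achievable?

25

Let r[k] be the best obtainable value from length k. For each k, try every first piece i and keep the best of price[i] + r[k−i].
r[1] = 2
r[2] = max(2+2, 4+0) = 4
r[3] = max(2+4, 4+2, 7+0) = 7
r[4] = max(2+7, 4+4, 7+2, 10+0) = 10
r[5] = max(2+10, 4+7, 7+4, 10+2, 12+0) = 12
r[6] = max(2+12, 4+10, 7+7, 10+4, 12+2, 15+0) = 15
r[7] = max(2+15, 4+12, 7+10, …, 15+2, 17+0) = 17
r[8] = max(2+17, 4+15, 7+12, …, 17+2, 20+0) = 20
r[9] = max(2+20, 4+17, 7+15, …, 20+2, 21+0) = 22
r[10] = max(2+22, 4+20, 7+17, …, 21+2, 23+0) = 25
One optimal cutting: 6 + 4 → $15 + $10 = $25.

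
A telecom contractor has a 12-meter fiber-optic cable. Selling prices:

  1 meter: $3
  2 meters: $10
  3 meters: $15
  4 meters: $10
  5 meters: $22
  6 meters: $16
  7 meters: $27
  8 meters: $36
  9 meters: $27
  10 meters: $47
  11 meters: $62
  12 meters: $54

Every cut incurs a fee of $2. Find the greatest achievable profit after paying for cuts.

63

Consider every possible first cut. r[k] is the best of p[i]+r[k−i] over all sellable i≤k, charging 2 whenever i<k.
r[1] = 3
r[2] = max(3+3-2, 10+0) = 10
r[3] = max(3+10-2, 10+3-2, 15+0) = 15
r[4] = max(3+15-2, 10+10-2, 15+3-2, 10+0) = 18
r[5] = max(3+18-2, 10+15-2, 15+10-2, 10+3-2, 22+0) = 23
r[6] = max(3+23-2, 10+18-2, 15+15-2, 10+10-2, 22+3-2, 16+0) = 28
r[7] = max(3+28-2, 10+23-2, 15+18-2, …, 16+3-2, 27+0) = 31
r[8] = max(3+31-2, 10+28-2, 15+23-2, …, 27+3-2, 36+0) = 36
r[9] = max(3+36-2, 10+31-2, 15+28-2, …, 36+3-2, 27+0) = 41
r[10] = max(3+41-2, 10+36-2, 15+31-2, …, 27+3-2, 47+0) = 47
r[11] = max(3+47-2, 10+41-2, 15+36-2, …, 47+3-2, 62+0) = 62
r[12] = max(3+62-2, 10+47-2, 15+41-2, …, 62+3-2, 54+0) = 63
One optimal plan: pieces 11 + 1 (1 cut) → $65 − $2 = $63.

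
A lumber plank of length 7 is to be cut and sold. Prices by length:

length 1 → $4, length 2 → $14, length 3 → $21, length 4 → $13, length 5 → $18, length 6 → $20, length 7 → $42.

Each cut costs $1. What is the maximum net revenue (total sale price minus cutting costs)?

47

Let net[k] be the best obtainable value from length k. For each k, try every first piece i and keep the best of price[i] + net[k−i] minus the 1 cut fee when i<k.
net[1] = 4
net[2] = max(4+4-1, 14+0) = 14
net[3] = max(4+14-1, 14+4-1, 21+0) = 21
net[4] = max(4+21-1, 14+14-1, 21+4-1, 13+0) = 27
net[5] = max(4+27-1, 14+21-1, 21+14-1, 13+4-1, 18+0) = 34
net[6] = max(4+34-1, 14+27-1, 21+21-1, 13+14-1, 18+4-1, 20+0) = 41
net[7] = max(4+41-1, 14+34-1, 21+27-1, …, 20+4-1, 42+0) = 47
One optimal plan: pieces 3 + 2 + 2 (2 cuts) → $49 − $2 = $47.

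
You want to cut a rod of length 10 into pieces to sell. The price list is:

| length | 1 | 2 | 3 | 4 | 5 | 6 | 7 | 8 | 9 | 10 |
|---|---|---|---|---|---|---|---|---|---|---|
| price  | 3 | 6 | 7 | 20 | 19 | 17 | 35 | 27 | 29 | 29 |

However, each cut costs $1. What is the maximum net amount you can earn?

44

Let r[k] be the best obtainable value from length k. For each k, try every first piece i and keep the best of price[i] + r[k−i] minus the 1 cut fee when i<k.
r[1] = 3
r[2] = max(3+3-1, 6+0) = 6
r[3] = max(3+6-1, 6+3-1, 7+0) = 8
r[4] = max(3+8-1, 6+6-1, 7+3-1, 20+0) = 20
r[5] = max(3+20-1, 6+8-1, 7+6-1, 20+3-1, 19+0) = 22
r[6] = max(3+22-1, 6+20-1, 7+8-1, 20+6-1, 19+3-1, 17+0) = 25
r[7] = max(3+25-1, 6+22-1, 7+20-1, …, 17+3-1, 35+0) = 35
r[8] = max(3+35-1, 6+25-1, 7+22-1, …, 35+3-1, 27+0) = 39
r[9] = max(3+39-1, 6+35-1, 7+25-1, …, 27+3-1, 29+0) = 41
r[10] = max(3+41-1, 6+39-1, 7+35-1, …, 29+3-1, 29+0) = 44
One optimal plan: pieces 4 + 4 + 2 (2 cuts) → $46 − $2 = $44.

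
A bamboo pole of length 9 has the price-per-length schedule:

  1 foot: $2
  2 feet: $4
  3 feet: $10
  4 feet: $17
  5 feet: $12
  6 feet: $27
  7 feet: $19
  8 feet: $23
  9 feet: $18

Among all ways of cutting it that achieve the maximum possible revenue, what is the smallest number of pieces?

2

Consider every possible first cut. r[k] is the best of p[i]+r[k−i] over all sellable i≤k.
r[1] = 2
r[2] = 4  (first piece 1, then r[1]=2)
r[3] = 10
r[4] = 17
r[5] = 19  (first piece 1, then r[4]=17)
r[6] = 27
r[7] = 29  (first piece 1, then r[6]=27)
r[8] = 34  (first piece 4, then r[4]=17)
r[9] = 37  (first piece 3, then r[6]=27)
Maximum revenue is $37.
Now minimize piece count subject to staying optimal: for each k, pieces[k] = 1 + min over i with p[i]+r[k−i]=r[k] of pieces[k−i].
pieces[6] = 1
pieces[7] = 2
pieces[8] = 2
pieces[9] = 2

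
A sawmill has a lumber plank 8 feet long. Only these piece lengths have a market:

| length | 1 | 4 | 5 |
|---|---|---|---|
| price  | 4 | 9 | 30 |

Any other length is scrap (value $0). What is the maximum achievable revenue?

Consider every possible first cut. f[k] is the best of p[i]+f[k−i] over all sellable i≤k.
f[1] = 4
f[2] = 8  (first piece 1, then f[1]=4)
f[3] = 12  (first piece 1, then f[2]=8)
f[4] = max(4+12, 9+0) = 16
f[5] = max(4+16, 9+4, 30+0) = 30
f[6] = max(4+30, 9+8, 30+4) = 34
f[7] = max(4+34, 9+12, 30+8) = 38
f[8] = max(4+38, 9+16, 30+12) = 42
One optimal cutting: 5 + 1 + 1 + 1 → $42.

42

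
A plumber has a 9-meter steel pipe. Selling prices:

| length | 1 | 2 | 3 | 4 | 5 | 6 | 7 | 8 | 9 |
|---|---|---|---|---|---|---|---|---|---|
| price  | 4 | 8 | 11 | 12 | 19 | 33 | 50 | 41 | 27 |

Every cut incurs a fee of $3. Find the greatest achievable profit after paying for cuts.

55

Let net[k] be the best obtainable value from length k. For each k, try every first piece i and keep the best of price[i] + net[k−i] minus the 3 cut fee when i<k.
net[1] = 4
net[2] = 8
net[3] = 11
net[4] = 13  (first piece 2, then net[2]=8)
net[5] = 19
net[6] = 33
net[7] = 50
net[8] = 51  (first piece 1, then net[7]=50)
net[9] = 55  (first piece 2, then net[7]=50)
One optimal plan: pieces 7 + 2 (1 cut) → $58 − $3 = $55.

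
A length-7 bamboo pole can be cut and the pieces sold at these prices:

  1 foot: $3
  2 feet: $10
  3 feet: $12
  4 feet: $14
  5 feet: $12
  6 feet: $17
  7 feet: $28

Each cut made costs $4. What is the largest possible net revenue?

Consider every possible first cut. v[k] is the best of p[i]+v[k−i] over all sellable i≤k, charging 4 whenever i<k.
v[1] = 3
v[2] = max(3+3-4, 10+0) = 10
v[3] = max(3+10-4, 10+3-4, 12+0) = 12
v[4] = max(3+12-4, 10+10-4, 12+3-4, 14+0) = 16
v[5] = max(3+16-4, 10+12-4, 12+10-4, 14+3-4, 12+0) = 18
v[6] = max(3+18-4, 10+16-4, 12+12-4, 14+10-4, 12+3-4, 17+0) = 22
v[7] = max(3+22-4, 10+18-4, 12+16-4, …, 17+3-4, 28+0) = 28
Best is to make no cuts and sell whole for $28.

28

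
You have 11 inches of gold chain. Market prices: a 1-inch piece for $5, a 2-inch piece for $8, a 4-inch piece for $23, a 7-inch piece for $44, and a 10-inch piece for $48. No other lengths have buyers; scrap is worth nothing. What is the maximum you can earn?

Build best[k] bottom-up: best[k] = max over allowed piece i of (p[i] + best[k−i]).
best[1] = 5
best[2] = max(5+5, 8+0) = 10
best[3] = max(5+10, 8+5) = 15
best[4] = max(5+15, 8+10, 23+0) = 23
best[5] = max(5+23, 8+15, 23+5) = 28
best[6] = max(5+28, 8+23, 23+10) = 33
best[7] = max(5+33, 8+28, 23+15, 44+0) = 44
best[8] = max(5+44, 8+33, 23+23, 44+5) = 49
best[9] = max(5+49, 8+44, 23+28, 44+10) = 54
best[10] = max(5+54, 8+49, 23+33, 44+15, 48+0) = 59
best[11] = max(5+59, 8+54, 23+44, 44+23, 48+5) = 67
One optimal cutting: 7 + 4 → $67.

67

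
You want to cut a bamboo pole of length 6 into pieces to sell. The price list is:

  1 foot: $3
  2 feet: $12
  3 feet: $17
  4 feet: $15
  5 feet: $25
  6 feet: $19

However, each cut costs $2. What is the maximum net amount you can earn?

Let v[k] be the best obtainable value from length k. For each k, try every first piece i and keep the best of price[i] + v[k−i] minus the 2 cut fee when i<k.
v[1] = 3
v[2] = 12
v[3] = 17
v[4] = 22  (first piece 2, then v[2]=12)
v[5] = 27  (first piece 2, then v[3]=17)
v[6] = 32  (first piece 2, then v[4]=22)
One optimal plan: pieces 2 + 2 + 2 (2 cuts) → $36 − $4 = $32.

32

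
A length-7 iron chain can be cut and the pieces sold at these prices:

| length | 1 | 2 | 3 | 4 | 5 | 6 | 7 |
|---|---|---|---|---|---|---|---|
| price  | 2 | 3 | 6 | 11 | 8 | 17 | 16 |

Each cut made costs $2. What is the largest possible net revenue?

17

Build net[k] bottom-up: net[k] = max over allowed piece i of (p[i] + net[k−i]) − 2 per cut.
net[1] = 2
net[2] = max(2+2-2, 3+0) = 3
net[3] = max(2+3-2, 3+2-2, 6+0) = 6
net[4] = max(2+6-2, 3+3-2, 6+2-2, 11+0) = 11
net[5] = max(2+11-2, 3+6-2, 6+3-2, 11+2-2, 8+0) = 11
net[6] = max(2+11-2, 3+11-2, 6+6-2, 11+3-2, 8+2-2, 17+0) = 17
net[7] = max(2+17-2, 3+11-2, 6+11-2, …, 17+2-2, 16+0) = 17
One optimal plan: pieces 6 + 1 (1 cut) → $19 − $2 = $17.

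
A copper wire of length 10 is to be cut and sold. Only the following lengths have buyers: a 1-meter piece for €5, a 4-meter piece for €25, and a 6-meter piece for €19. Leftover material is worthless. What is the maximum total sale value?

Consider every possible first cut. best[k] is the best of p[i]+best[k−i] over all sellable i≤k.
best[1] = 5
best[2] = 10  (first piece 1, then best[1]=5)
best[3] = 15  (first piece 1, then best[2]=10)
best[4] = max(5+15, 25+0) = 25
best[5] = max(5+25, 25+5) = 30
best[6] = max(5+30, 25+10, 19+0) = 35
best[7] = max(5+35, 25+15, 19+5) = 40
best[8] = max(5+40, 25+25, 19+10) = 50
best[9] = max(5+50, 25+30, 19+15) = 55
best[10] = max(5+55, 25+35, 19+25) = 60
One optimal cutting: 4 + 4 + 1 + 1 → €60.

60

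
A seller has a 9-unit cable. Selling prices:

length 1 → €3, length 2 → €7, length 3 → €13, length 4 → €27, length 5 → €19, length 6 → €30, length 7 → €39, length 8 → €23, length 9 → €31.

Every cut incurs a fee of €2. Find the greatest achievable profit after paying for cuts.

53

Build r[k] bottom-up: r[k] = max over allowed piece i of (p[i] + r[k−i]) − 2 per cut.
r[1] = 3
r[2] = max(3+3-2, 7+0) = 7
r[3] = max(3+7-2, 7+3-2, 13+0) = 13
r[4] = max(3+13-2, 7+7-2, 13+3-2, 27+0) = 27
r[5] = max(3+27-2, 7+13-2, 13+7-2, 27+3-2, 19+0) = 28
r[6] = max(3+28-2, 7+27-2, 13+13-2, 27+7-2, 19+3-2, 30+0) = 32
r[7] = max(3+32-2, 7+28-2, 13+27-2, …, 30+3-2, 39+0) = 39
r[8] = max(3+39-2, 7+32-2, 13+28-2, …, 39+3-2, 23+0) = 52
r[9] = max(3+52-2, 7+39-2, 13+32-2, …, 23+3-2, 31+0) = 53
One optimal plan: pieces 4 + 4 + 1 (2 cuts) → €57 − €4 = €53.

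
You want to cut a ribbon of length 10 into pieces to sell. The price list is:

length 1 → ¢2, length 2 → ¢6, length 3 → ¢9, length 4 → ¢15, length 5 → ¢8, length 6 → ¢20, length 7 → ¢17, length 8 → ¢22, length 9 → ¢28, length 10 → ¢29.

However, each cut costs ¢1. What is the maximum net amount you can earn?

34

Let v[k] be the best obtainable value from length k. For each k, try every first piece i and keep the best of price[i] + v[k−i] minus the 1 cut fee when i<k.
v[1] = 2
v[2] = 6
v[3] = 9
v[4] = 15
v[5] = 16  (first piece 1, then v[4]=15)
v[6] = 20  (first piece 2, then v[4]=15)
v[7] = 23  (first piece 3, then v[4]=15)
v[8] = 29  (first piece 4, then v[4]=15)
v[9] = 30  (first piece 1, then v[8]=29)
v[10] = 34  (first piece 2, then v[8]=29)
One optimal plan: pieces 4 + 4 + 2 (2 cuts) → ¢36 − ¢2 = ¢34.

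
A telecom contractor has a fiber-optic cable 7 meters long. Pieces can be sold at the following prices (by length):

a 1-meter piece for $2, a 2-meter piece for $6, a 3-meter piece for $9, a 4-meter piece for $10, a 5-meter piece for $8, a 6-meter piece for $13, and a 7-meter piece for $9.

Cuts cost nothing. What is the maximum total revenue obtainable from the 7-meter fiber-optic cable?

Let best[k] be the best obtainable value from length k. For each k, try every first piece i and keep the best of price[i] + best[k−i].
best[1] = 2
best[2] = max(2+2, 6+0) = 6
best[3] = max(2+6, 6+2, 9+0) = 9
best[4] = max(2+9, 6+6, 9+2, 10+0) = 12
best[5] = max(2+12, 6+9, 9+6, 10+2, 8+0) = 15
best[6] = max(2+15, 6+12, 9+9, 10+6, 8+2, 13+0) = 18
best[7] = max(2+18, 6+15, 9+12, …, 13+2, 9+0) = 21
One optimal cutting: 3 + 2 + 2 → $9 + $6 + $6 = $21.

21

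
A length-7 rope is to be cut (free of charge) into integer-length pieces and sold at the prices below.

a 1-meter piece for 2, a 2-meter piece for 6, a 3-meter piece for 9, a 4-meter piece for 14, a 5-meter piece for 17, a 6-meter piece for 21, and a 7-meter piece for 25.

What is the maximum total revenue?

Build v[k] bottom-up: v[k] = max over allowed piece i of (p[i] + v[k−i]).
v[1] = 2
v[2] = 6
v[3] = 9
v[4] = 14
v[5] = 17
v[6] = 21
v[7] = 25
Best is to sell the whole 7-meter piece uncut for 25.

25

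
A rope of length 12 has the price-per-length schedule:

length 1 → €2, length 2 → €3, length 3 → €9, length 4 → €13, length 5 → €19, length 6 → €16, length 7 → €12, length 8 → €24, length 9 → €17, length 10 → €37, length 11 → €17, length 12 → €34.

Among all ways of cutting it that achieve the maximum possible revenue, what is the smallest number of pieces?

4

Let r[k] be the best obtainable value from length k. For each k, try every first piece i and keep the best of price[i] + r[k−i].
r[1] = 2
r[2] = 4  (first piece 1, then r[1]=2)
r[3] = 9
r[4] = 13
r[5] = 19
r[6] = 21  (first piece 1, then r[5]=19)
r[7] = 23  (first piece 1, then r[6]=21)
r[8] = 28  (first piece 3, then r[5]=19)
r[9] = 32  (first piece 4, then r[5]=19)
r[10] = 38  (first piece 5, then r[5]=19)
r[11] = 40  (first piece 1, then r[10]=38)
r[12] = 42  (first piece 1, then r[11]=40)
Maximum revenue is €42.
Now minimize piece count subject to staying optimal: for each k, pieces[k] = 1 + min over i with p[i]+r[k−i]=r[k] of pieces[k−i].
pieces[9] = 2
pieces[10] = 2
pieces[11] = 3
pieces[12] = 4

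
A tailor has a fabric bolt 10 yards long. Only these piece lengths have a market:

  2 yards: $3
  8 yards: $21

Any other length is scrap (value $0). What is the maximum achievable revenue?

24

Consider every possible first cut. f[k] is the best of p[i]+f[k−i] over all sellable i≤k.
f[1] = 0
f[2] = 3
f[3] = 3
f[4] = 6  (first piece 2, then f[2]=3)
f[5] = 6
f[6] = 9  (first piece 2, then f[4]=6)
f[7] = 9
f[8] = 21
f[9] = 21
f[10] = 24  (first piece 2, then f[8]=21)
One optimal cutting: 8 + 2 → $24.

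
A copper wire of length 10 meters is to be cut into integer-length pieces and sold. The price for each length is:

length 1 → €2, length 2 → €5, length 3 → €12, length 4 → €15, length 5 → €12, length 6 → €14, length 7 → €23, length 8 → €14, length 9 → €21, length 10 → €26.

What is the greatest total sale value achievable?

39

Consider every possible first cut. v[k] is the best of p[i]+v[k−i] over all sellable i≤k.
v[1] = 2
v[2] = 5
v[3] = 12
v[4] = 15
v[5] = 17  (first piece 1, then v[4]=15)
v[6] = 24  (first piece 3, then v[3]=12)
v[7] = 27  (first piece 3, then v[4]=15)
v[8] = 30  (first piece 4, then v[4]=15)
v[9] = 36  (first piece 3, then v[6]=24)
v[10] = 39  (first piece 3, then v[7]=27)
One optimal cutting: 4 + 3 + 3 → €15 + €12 + €12 = €39.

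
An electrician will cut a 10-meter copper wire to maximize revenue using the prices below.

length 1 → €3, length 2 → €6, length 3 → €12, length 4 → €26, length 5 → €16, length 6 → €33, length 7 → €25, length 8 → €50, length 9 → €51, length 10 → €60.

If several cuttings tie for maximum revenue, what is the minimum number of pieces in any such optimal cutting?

1

Let r[k] be the best obtainable value from length k. For each k, try every first piece i and keep the best of price[i] + r[k−i].
r[1] = 3
r[2] = max(3+3, 6+0) = 6
r[3] = max(3+6, 6+3, 12+0) = 12
r[4] = max(3+12, 6+6, 12+3, 26+0) = 26
r[5] = max(3+26, 6+12, 12+6, 26+3, 16+0) = 29
r[6] = max(3+29, 6+26, 12+12, 26+6, 16+3, 33+0) = 33
r[7] = max(3+33, 6+29, 12+26, …, 33+3, 25+0) = 38
r[8] = max(3+38, 6+33, 12+29, …, 25+3, 50+0) = 52
r[9] = max(3+52, 6+38, 12+33, …, 50+3, 51+0) = 55
r[10] = max(3+55, 6+52, 12+38, …, 51+3, 60+0) = 60
Maximum revenue is €60.
Now minimize piece count subject to staying optimal: for each k, pieces[k] = 1 + min over i with p[i]+r[k−i]=r[k] of pieces[k−i].
pieces[7] = 2
pieces[8] = 2
pieces[9] = 3
pieces[10] = 1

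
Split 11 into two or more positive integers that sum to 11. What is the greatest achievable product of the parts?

Let m[k] be the best product for length k (with at least one cut). For each first piece i, the rest contributes max(k−i, m[k−i]).
m[2] = 1*max(1,0) = 1*1 = 1
m[3] = 1*max(2,1) = 1*2 = 2
m[4] = 2*max(2,1) = 2*2 = 4
m[5] = 2*max(3,2) = 2*3 = 6
m[6] = 3*max(3,2) = 3*3 = 9
m[7] = 2*max(5,6) = 2*6 = 12
m[8] = 2*max(6,9) = 2*9 = 18
m[9] = 3*max(6,9) = 3*9 = 27
m[10] = 2*max(8,18) = 2*18 = 36
m[11] = 2*max(9,27) = 2*27 = 54
One optimal split: 3 + 3 + 3 + 2; product 3*3*3*2 = 54.

54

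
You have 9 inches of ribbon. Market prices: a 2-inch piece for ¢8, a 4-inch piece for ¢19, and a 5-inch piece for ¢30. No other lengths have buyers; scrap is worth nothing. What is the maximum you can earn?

Let best[k] be the best obtainable value from length k. For each k, try every first piece i and keep the best of price[i] + best[k−i].
best[1] = 0
best[2] = 8
best[3] = 8
best[4] = 19
best[5] = 30
best[6] = 30
best[7] = 38  (first piece 2, then best[5]=30)
best[8] = 38
best[9] = 49  (first piece 4, then best[5]=30)
One optimal cutting: 5 + 4 → ¢49.

49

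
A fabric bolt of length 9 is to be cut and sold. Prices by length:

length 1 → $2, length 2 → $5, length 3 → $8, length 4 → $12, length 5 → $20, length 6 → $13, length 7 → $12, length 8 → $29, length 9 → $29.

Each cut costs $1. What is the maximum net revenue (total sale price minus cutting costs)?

Build r[k] bottom-up: r[k] = max over allowed piece i of (p[i] + r[k−i]) − 1 per cut.
r[1] = 2
r[2] = 5
r[3] = 8
r[4] = 12
r[5] = 20
r[6] = 21  (first piece 1, then r[5]=20)
r[7] = 24  (first piece 2, then r[5]=20)
r[8] = 29
r[9] = 31  (first piece 4, then r[5]=20)
One optimal plan: pieces 5 + 4 (1 cut) → $32 − $1 = $31.

31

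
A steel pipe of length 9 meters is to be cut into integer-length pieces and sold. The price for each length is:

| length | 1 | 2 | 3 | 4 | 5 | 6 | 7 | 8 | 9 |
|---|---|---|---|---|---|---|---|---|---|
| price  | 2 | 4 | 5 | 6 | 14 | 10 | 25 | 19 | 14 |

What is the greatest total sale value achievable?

29

Let r[k] be the best obtainable value from length k. For each k, try every first piece i and keep the best of price[i] + r[k−i].
r[1] = 2
r[2] = max(2+2, 4+0) = 4
r[3] = max(2+4, 4+2, 5+0) = 6
r[4] = max(2+6, 4+4, 5+2, 6+0) = 8
r[5] = max(2+8, 4+6, 5+4, 6+2, 14+0) = 14
r[6] = max(2+14, 4+8, 5+6, 6+4, 14+2, 10+0) = 16
r[7] = max(2+16, 4+14, 5+8, …, 10+2, 25+0) = 25
r[8] = max(2+25, 4+16, 5+14, …, 25+2, 19+0) = 27
r[9] = max(2+27, 4+25, 5+16, …, 19+2, 14+0) = 29
One optimal cutting: 7 + 1 + 1 → $25 + $2 + $2 = $29.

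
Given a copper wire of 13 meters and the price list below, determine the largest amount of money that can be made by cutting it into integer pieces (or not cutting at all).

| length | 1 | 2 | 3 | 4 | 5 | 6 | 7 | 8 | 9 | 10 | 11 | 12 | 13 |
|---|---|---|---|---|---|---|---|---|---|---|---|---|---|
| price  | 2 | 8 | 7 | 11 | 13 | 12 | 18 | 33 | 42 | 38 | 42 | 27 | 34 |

58

Consider every possible first cut. best[k] is the best of p[i]+best[k−i] over all sellable i≤k.
best[1] = 2
best[2] = 8
best[3] = 10  (first piece 1, then best[2]=8)
best[4] = 16  (first piece 2, then best[2]=8)
best[5] = 18  (first piece 1, then best[4]=16)
best[6] = 24  (first piece 2, then best[4]=16)
best[7] = 26  (first piece 1, then best[6]=24)
best[8] = 33
best[9] = 42
best[10] = 44  (first piece 1, then best[9]=42)
best[11] = 50  (first piece 2, then best[9]=42)
best[12] = 52  (first piece 1, then best[11]=50)
best[13] = 58  (first piece 2, then best[11]=50)
One optimal cutting: 9 + 2 + 2 → €42 + €8 + €8 = €58.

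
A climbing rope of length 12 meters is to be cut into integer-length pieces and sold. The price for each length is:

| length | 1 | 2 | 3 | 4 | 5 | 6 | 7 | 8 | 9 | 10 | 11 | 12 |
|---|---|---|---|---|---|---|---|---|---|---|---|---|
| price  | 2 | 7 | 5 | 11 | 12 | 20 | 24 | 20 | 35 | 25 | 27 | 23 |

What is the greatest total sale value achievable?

44

Consider every possible first cut. v[k] is the best of p[i]+v[k−i] over all sellable i≤k.
v[1] = 2
v[2] = 7
v[3] = 9  (first piece 1, then v[2]=7)
v[4] = 14  (first piece 2, then v[2]=7)
v[5] = 16  (first piece 1, then v[4]=14)
v[6] = 21  (first piece 2, then v[4]=14)
v[7] = 24
v[8] = 28  (first piece 2, then v[6]=21)
v[9] = 35
v[10] = 37  (first piece 1, then v[9]=35)
v[11] = 42  (first piece 2, then v[9]=35)
v[12] = 44  (first piece 1, then v[11]=42)
One optimal cutting: 9 + 2 + 1 → €35 + €7 + €2 = €44.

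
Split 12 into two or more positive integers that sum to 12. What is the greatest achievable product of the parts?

81

Define m[k] = max over 1≤i<k of i · max(k−i, m[k−i]); the inner max lets the remainder stay uncut if that's better.
m[2] = 1·max(1,0) = 1·1 = 1
m[3] = max(1·2, 2·1) = 2
m[4] = max(1·3, 2·2, 3·1) = 4
m[5] = max(1·4, 2·3, 3·2, 4·1) = 6
m[6] = max(1·6, 2·4, 3·3, 4·2, 5·1) = 9
m[7] = max(1·9, 2·6, 3·4, 4·3, 5·2, 6·1) = 12
m[8] = max(1·12, 2·9, 3·6, …, 6·2, 7·1) = 18
m[9] = max(1·18, 2·12, 3·9, …, 7·2, 8·1) = 27
m[10] = max(1·27, 2·18, 3·12, …, 8·2, 9·1) = 36
m[11] = max(1·36, 2·27, 3·18, …, 9·2, 10·1) = 54
m[12] = max(1·54, 2·36, 3·27, …, 10·2, 11·1) = 81
One optimal split: 3 + 3 + 3 + 3; product 3·3·3·3 = 81.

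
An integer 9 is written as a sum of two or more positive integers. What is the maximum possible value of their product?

Fill m[k] for k=2..9: at each k try every first piece i and multiply by the better of (k−i) uncut or m[k−i].
m[2] = 1×max(1,0) = 1×1 = 1
m[3] = 1×max(2,1) = 1×2 = 2
m[4] = 2×max(2,1) = 2×2 = 4
m[5] = 2×max(3,2) = 2×3 = 6
m[6] = 3×max(3,2) = 3×3 = 9
m[7] = 2×max(5,6) = 2×6 = 12
m[8] = 2×max(6,9) = 2×9 = 18
m[9] = 3×max(6,9) = 3×9 = 27
One optimal split: 3 + 3 + 3; product 3×3×3 = 27.

27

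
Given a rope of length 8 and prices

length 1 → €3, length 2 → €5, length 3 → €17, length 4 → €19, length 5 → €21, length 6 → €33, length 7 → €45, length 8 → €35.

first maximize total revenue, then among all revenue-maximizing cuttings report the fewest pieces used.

2

Consider every possible first cut. r[k] is the best of p[i]+r[k−i] over all sellable i≤k.
r[1] = 3
r[2] = 6  (first piece 1, then r[1]=3)
r[3] = 17
r[4] = 20  (first piece 1, then r[3]=17)
r[5] = 23  (first piece 1, then r[4]=20)
r[6] = 34  (first piece 3, then r[3]=17)
r[7] = 45
r[8] = 48  (first piece 1, then r[7]=45)
Maximum revenue is €48.
Now minimize piece count subject to staying optimal: for each k, pieces[k] = 1 + min over i with p[i]+r[k−i]=r[k] of pieces[k−i].
pieces[5] = 3
pieces[6] = 2
pieces[7] = 1
pieces[8] = 2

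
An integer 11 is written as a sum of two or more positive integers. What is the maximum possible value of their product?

54

Let prod[k] be the best product for length k (with at least one cut). For each first piece i, the rest contributes max(k−i, prod[k−i]).
prod[2] = 1×max(1,0) = 1×1 = 1
prod[3] = 1×max(2,1) = 1×2 = 2
prod[4] = 2×max(2,1) = 2×2 = 4
prod[5] = 2×max(3,2) = 2×3 = 6
prod[6] = 3×max(3,2) = 3×3 = 9
prod[7] = 2×max(5,6) = 2×6 = 12
prod[8] = 2×max(6,9) = 2×9 = 18
prod[9] = 3×max(6,9) = 3×9 = 27
prod[10] = 2×max(8,18) = 2×18 = 36
prod[11] = 2×max(9,27) = 2×27 = 54
One optimal split: 3 + 3 + 3 + 2; product 3×3×3×2 = 54.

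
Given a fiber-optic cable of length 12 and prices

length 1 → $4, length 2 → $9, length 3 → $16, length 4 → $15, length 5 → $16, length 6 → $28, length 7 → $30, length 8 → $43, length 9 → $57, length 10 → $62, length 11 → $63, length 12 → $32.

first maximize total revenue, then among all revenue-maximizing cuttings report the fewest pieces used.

Let r[k] be the best obtainable value from length k. For each k, try every first piece i and keep the best of price[i] + r[k−i].
r[1] = 4
r[2] = max(4+4, 9+0) = 9
r[3] = max(4+9, 9+4, 16+0) = 16
r[4] = max(4+16, 9+9, 16+4, 15+0) = 20
r[5] = max(4+20, 9+16, 16+9, 15+4, 16+0) = 25
r[6] = max(4+25, 9+20, 16+16, 15+9, 16+4, 28+0) = 32
r[7] = max(4+32, 9+25, 16+20, …, 28+4, 30+0) = 36
r[8] = max(4+36, 9+32, 16+25, …, 30+4, 43+0) = 43
r[9] = max(4+43, 9+36, 16+32, …, 43+4, 57+0) = 57
r[10] = max(4+57, 9+43, 16+36, …, 57+4, 62+0) = 62
r[11] = max(4+62, 9+57, 16+43, …, 62+4, 63+0) = 66
r[12] = max(4+66, 9+62, 16+57, …, 63+4, 32+0) = 73
Maximum revenue is $73.
Now minimize piece count subject to staying optimal: for each k, pieces[k] = 1 + min over i with p[i]+r[k−i]=r[k] of pieces[k−i].
pieces[9] = 1
pieces[10] = 1
pieces[11] = 2
pieces[12] = 2

2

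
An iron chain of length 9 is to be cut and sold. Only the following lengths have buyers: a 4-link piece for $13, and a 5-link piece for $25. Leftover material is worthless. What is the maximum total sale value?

Build best[k] bottom-up: best[k] = max over allowed piece i of (p[i] + best[k−i]).
best[1] = 0
best[2] = 0
best[3] = 0
best[4] = 13
best[5] = 25
best[6] = 25
best[7] = 25
best[8] = 26  (first piece 4, then best[4]=13)
best[9] = 38  (first piece 4, then best[5]=25)
One optimal cutting: 5 + 4 → $38.

38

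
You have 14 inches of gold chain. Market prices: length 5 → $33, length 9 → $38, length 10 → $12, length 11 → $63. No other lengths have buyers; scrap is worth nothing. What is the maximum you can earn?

71

Build f[k] bottom-up: f[k] = max over allowed piece i of (p[i] + f[k−i]).
f[1] = 0
f[2] = 0
f[3] = 0
f[4] = 0
f[5] = 33
f[6] = 33
f[7] = 33
f[8] = 33
f[9] = max(33+0, 38+0) = 38
f[10] = max(33+33, 38+0, 12+0) = 66
f[11] = max(33+33, 38+0, 12+0, 63+0) = 66
f[12] = max(33+33, 38+0, 12+0, 63+0) = 66
f[13] = max(33+33, 38+0, 12+0, 63+0) = 66
f[14] = max(33+38, 38+33, 12+0, 63+0) = 71
One optimal cutting: 9 + 5 → $71.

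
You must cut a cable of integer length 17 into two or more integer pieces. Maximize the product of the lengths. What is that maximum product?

486

Define P[k] = max over 1≤i<k of i · max(k−i, P[k−i]); the inner max lets the remainder stay uncut if that's better.
P[2] = 1×max(1,0) = 1×1 = 1
P[3] = 1×max(2,1) = 1×2 = 2
P[4] = 2×max(2,1) = 2×2 = 4
P[5] = 2×max(3,2) = 2×3 = 6
P[6] = 3×max(3,2) = 3×3 = 9
P[7] = 2×max(5,6) = 2×6 = 12
P[8] = 2×max(6,9) = 2×9 = 18
P[9] = 3×max(6,9) = 3×9 = 27
P[10] = 2×max(8,18) = 2×18 = 36
P[11] = 2×max(9,27) = 2×27 = 54
P[12] = 3×max(9,27) = 3×27 = 81
P[13] = 2×max(11,54) = 2×54 = 108
P[14] = 2×max(12,81) = 2×81 = 162
P[15] = 3×max(12,81) = 3×81 = 243
P[16] = 2×max(14,162) = 2×162 = 324
P[17] = 2×max(15,243) = 2×243 = 486
One optimal split: 3 + 3 + 3 + 3 + 3 + 2; product 3×3×3×3×3×2 = 486.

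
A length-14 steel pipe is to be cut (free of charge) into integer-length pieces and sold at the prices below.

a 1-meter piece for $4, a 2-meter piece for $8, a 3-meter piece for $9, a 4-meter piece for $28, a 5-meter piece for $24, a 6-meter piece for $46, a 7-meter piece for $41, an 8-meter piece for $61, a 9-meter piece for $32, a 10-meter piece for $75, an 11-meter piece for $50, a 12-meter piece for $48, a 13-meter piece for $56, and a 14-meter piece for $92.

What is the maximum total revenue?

Build v[k] bottom-up: v[k] = max over allowed piece i of (p[i] + v[k−i]).
v[1] = 4
v[2] = max(4+4, 8+0) = 8
v[3] = max(4+8, 8+4, 9+0) = 12
v[4] = max(4+12, 8+8, 9+4, 28+0) = 28
v[5] = max(4+28, 8+12, 9+8, 28+4, 24+0) = 32
v[6] = max(4+32, 8+28, 9+12, 28+8, 24+4, 46+0) = 46
v[7] = max(4+46, 8+32, 9+28, …, 46+4, 41+0) = 50
v[8] = max(4+50, 8+46, 9+32, …, 41+4, 61+0) = 61
v[9] = max(4+61, 8+50, 9+46, …, 61+4, 32+0) = 65
v[10] = max(4+65, 8+61, 9+50, …, 32+4, 75+0) = 75
v[11] = max(4+75, 8+65, 9+61, …, 75+4, 50+0) = 79
v[12] = max(4+79, 8+75, 9+65, …, 50+4, 48+0) = 92
v[13] = max(4+92, 8+79, 9+75, …, 48+4, 56+0) = 96
v[14] = max(4+96, 8+92, 9+79, …, 56+4, 92+0) = 107
One optimal cutting: 8 + 6 → $61 + $46 = $107.

107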